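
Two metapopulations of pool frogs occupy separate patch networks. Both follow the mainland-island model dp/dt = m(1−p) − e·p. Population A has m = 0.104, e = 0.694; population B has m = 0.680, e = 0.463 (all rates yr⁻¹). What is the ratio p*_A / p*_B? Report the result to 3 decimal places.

0.219

A: p*_A = m/(m+e) = 0.104/0.7980 = 0.1303.
B: p*_B = 0.680/1.1430 = 0.5949.
p*_A / p*_B = 0.1303/0.5949 = 0.2191.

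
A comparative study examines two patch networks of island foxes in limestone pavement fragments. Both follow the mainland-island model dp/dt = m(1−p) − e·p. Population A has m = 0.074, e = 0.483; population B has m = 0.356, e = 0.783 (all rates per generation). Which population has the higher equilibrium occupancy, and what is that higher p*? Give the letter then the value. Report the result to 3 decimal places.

B, 0.313

A: p*_A = m/(m+e) = 0.074/0.5570 = 0.1329.
B: p*_B = 0.356/1.1390 = 0.3126.
B is higher at 0.3126.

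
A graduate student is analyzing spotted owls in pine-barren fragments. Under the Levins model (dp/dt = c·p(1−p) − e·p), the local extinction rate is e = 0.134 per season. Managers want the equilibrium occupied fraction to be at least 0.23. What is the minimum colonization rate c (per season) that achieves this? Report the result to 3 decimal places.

p* = 1 − e/c ≥ 0.23 requires e/c ≤ 0.7700, i.e. c ≥ e/0.7700.
c_min = 0.134/0.7700 = 0.1740.

0.174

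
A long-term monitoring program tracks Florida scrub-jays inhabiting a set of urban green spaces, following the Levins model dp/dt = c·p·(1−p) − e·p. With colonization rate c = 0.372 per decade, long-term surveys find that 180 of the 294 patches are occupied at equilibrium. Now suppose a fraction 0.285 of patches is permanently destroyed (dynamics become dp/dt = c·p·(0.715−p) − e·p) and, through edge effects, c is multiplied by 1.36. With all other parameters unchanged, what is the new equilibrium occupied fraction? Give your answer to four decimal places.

0.4299

Observed p* = 180/294 = 0.61224.
Balance c(1−p*) = e gives e = 0.372×(1 − 0.61224) = 0.14425.
New p* = 0.715 − e/c = 0.715 − 0.14425/0.50592 = 0.42988.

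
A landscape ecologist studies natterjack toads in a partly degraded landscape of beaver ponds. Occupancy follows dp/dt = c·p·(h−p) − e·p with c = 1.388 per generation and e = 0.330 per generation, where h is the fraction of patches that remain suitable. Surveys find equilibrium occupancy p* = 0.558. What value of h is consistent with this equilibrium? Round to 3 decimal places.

At equilibrium c(h−p*) = e, so h = p* + e/c.
h = 0.558 + 0.330/1.388 = 0.558 + 0.2378 = 0.7958.

0.796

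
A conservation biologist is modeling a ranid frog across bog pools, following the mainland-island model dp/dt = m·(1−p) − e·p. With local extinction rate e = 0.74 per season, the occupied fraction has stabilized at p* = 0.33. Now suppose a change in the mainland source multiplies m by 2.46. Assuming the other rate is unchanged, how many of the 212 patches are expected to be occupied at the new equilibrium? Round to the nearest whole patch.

116

Balance m(1−p*) = e·p* gives m = e·p*/(1−p*) = 0.74×0.33000/0.67000 = 0.36448.
New p* = m/(m+e) = 0.89662/(0.89662+0.74000) = 0.54785.
Expected occupied = 212 × 0.54785 = 116.14 ≈ 116.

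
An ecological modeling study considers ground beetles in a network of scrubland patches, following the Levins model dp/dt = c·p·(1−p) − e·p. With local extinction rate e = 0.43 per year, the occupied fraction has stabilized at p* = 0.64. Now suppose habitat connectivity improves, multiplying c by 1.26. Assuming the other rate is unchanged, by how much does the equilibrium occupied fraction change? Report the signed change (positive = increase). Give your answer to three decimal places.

Balance c(1−p*) = e gives c = e/(1 − 0.64000) = 0.43/0.36000 = 1.19444.
New p* = 1 − e/c = 1 − 0.43000/1.50499 = 0.71428.
Δp* = 0.71428 − 0.64000 = +0.07428.

0.074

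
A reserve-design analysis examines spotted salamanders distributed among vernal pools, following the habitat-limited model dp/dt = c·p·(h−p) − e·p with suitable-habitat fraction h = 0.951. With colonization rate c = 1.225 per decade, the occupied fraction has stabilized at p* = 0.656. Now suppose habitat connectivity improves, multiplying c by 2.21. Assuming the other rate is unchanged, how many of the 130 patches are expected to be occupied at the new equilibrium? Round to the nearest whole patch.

106

Balance c(h−p*) = e gives e = 1.225×(0.951 − 0.65600) = 0.36137.
New p* = 0.951 − e/c = 0.951 − 0.36137/2.70725 = 0.81752.
Expected occupied = 130 × 0.81752 = 106.28 ≈ 106.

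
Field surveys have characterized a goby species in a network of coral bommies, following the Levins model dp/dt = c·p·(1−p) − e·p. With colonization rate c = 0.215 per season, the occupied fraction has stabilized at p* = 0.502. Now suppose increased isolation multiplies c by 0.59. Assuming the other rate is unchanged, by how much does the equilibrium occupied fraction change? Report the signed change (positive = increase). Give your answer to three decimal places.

Balance c(1−p*) = e gives e = 0.215×(1 − 0.50200) = 0.10707.
New p* = 1 − e/c = 1 − 0.10707/0.12685 = 0.15593.
Δp* = 0.15593 − 0.50200 = -0.34607.

-0.346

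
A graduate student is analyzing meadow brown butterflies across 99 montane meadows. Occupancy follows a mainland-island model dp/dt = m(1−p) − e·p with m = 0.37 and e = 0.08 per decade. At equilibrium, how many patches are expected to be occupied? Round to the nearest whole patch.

81

p* = m/(m+e) = 0.37/0.4500 = 0.8222.
Expected occupied patches = N × p* = 99 × 0.8222 = 81.40 ≈ 81.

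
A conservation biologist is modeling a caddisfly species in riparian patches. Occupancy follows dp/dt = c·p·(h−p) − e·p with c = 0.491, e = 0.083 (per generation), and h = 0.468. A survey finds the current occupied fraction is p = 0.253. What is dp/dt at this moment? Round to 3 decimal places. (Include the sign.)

Colonization term: c·p·(h−p) = 0.491×0.253×0.2150 = 0.02671.
Extinction term: e·p = 0.02100.
dp/dt = 0.02671 − 0.02100 = 0.00571.

0.006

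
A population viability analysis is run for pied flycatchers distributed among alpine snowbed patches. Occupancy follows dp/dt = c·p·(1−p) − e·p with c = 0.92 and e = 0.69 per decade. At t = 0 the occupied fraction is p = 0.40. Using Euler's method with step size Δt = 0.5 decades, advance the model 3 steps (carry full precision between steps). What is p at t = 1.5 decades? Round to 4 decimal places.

Update rule: p ← p + [c·p·(1−p) − e·p]·Δt with Δt = 0.5.
step 1: Δp = -0.02760, p = 0.37240
step 2: Δp = -0.02097, p = 0.35143
step 3: Δp = -0.01640, p = 0.33503

0.3350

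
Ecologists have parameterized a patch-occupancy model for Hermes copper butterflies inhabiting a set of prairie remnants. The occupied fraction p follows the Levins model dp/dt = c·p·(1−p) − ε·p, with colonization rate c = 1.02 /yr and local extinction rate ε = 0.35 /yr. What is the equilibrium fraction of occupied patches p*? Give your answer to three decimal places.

Setting dp/dt = 0 and dividing through by p* gives c·(1−p*) = ε.
So p* = 1 − ε/c = 1 − 0.35/1.02 = 1 − 0.3431 = 0.6569.

0.657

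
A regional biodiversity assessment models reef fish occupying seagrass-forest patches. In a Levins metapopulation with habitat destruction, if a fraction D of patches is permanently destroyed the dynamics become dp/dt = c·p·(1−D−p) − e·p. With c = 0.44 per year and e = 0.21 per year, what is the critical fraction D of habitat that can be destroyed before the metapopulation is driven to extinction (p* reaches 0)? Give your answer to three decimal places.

The nontrivial equilibrium is p* = (1−D) − e/c; extinction occurs when this hits zero.
So D_crit = 1 − e/c = 1 − 0.21/0.44 = 1 − 0.4773 = 0.5227.
Note this equals the original equilibrium occupancy — the Levins extinction-debt result.

0.523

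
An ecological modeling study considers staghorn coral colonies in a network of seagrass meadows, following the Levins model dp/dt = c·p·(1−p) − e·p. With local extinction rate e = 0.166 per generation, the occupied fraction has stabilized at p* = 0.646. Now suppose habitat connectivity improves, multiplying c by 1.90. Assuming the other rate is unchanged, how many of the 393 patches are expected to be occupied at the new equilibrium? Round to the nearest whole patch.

Balance c(1−p*) = e gives c = e/(1 − 0.64600) = 0.166/0.35400 = 0.46893.
New p* = 1 − e/c = 1 − 0.16600/0.89097 = 0.81369.
Expected occupied = 393 × 0.81369 = 319.78 ≈ 320.

320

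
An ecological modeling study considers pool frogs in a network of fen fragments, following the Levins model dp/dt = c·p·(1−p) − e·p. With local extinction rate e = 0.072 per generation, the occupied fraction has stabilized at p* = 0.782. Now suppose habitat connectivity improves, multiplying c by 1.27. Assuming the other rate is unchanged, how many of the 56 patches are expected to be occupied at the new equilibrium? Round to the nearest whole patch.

46

Balance c(1−p*) = e gives c = e/(1 − 0.78200) = 0.072/0.21800 = 0.33028.
New p* = 1 − e/c = 1 − 0.07200/0.41946 = 0.82835.
Expected occupied = 56 × 0.82835 = 46.39 ≈ 46.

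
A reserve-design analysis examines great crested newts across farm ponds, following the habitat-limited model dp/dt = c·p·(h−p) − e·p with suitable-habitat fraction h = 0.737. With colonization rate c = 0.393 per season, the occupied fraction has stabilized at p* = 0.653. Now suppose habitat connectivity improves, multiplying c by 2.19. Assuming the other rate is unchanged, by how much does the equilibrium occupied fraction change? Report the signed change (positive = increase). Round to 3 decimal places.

0.046

Balance c(h−p*) = e gives e = 0.393×(0.737 − 0.65300) = 0.03301.
New p* = 0.737 − e/c = 0.737 − 0.03301/0.86067 = 0.69865.
Δp* = 0.69865 − 0.65300 = +0.04565.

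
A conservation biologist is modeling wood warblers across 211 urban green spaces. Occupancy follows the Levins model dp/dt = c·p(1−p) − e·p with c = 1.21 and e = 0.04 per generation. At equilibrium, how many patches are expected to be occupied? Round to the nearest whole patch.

204

p* = 1 − e/c = 1 − 0.04/1.21 = 0.9669.
Expected occupied patches = N × p* = 211 × 0.9669 = 204.02 ≈ 204.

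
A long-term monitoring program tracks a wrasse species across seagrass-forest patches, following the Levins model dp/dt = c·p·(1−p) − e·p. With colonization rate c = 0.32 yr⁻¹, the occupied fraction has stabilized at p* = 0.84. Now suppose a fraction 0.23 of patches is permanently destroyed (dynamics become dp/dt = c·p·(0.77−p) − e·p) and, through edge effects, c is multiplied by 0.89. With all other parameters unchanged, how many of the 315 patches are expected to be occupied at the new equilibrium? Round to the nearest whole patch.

Balance c(1−p*) = e gives e = 0.32×(1 − 0.84000) = 0.05120.
New p* = 0.77 − e/c = 0.77 − 0.05120/0.28480 = 0.59022.
Expected occupied = 315 × 0.59022 = 185.92 ≈ 186.

186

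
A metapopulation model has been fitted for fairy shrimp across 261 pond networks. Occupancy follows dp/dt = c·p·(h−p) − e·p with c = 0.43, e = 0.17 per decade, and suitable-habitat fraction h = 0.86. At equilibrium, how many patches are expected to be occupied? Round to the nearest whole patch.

p* = h − e/c = 0.86 − 0.3953 = 0.4647.
Expected occupied patches = N × p* = 261 × 0.4647 = 121.27 ≈ 121.

121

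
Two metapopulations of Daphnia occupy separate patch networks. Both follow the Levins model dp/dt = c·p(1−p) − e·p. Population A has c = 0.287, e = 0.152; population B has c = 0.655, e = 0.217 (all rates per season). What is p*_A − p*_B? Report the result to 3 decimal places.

-0.198

A: p*_A = 1 − 0.152/0.287 = 0.4704.
B: p*_B = 1 − 0.217/0.655 = 0.6687.
p*_A − p*_B = 0.4704 − 0.6687 = -0.1983.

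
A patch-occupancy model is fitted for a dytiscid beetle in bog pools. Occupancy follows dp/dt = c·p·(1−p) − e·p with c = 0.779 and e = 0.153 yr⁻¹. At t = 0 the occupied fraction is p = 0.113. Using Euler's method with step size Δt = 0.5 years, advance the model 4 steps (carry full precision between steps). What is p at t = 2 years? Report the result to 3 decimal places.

0.275

Update rule: p ← p + [c·p·(1−p) − e·p]·Δt with Δt = 0.5.
step 1: Δp = +0.03040, p = 0.14340
step 2: Δp = +0.03687, p = 0.18027
step 3: Δp = +0.04377, p = 0.22404
step 4: Δp = +0.05057, p = 0.27461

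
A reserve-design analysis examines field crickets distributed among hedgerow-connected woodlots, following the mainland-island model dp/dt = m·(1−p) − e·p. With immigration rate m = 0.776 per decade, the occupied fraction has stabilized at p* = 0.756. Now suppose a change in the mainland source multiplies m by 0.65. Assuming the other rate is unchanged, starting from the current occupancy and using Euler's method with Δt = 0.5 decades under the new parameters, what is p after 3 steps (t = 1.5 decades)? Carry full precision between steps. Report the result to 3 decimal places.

0.689

Balance m(1−p*) = e·p* gives e = m(1−p*)/p* = 0.776×0.24400/0.75600 = 0.25046.
Starting from p₀ = 0.75600; update p ← p + (dp/dt)·Δt with the new parameters.
step 1: Δp = -0.03314, p = 0.72286
step 2: Δp = -0.02063, p = 0.70224
step 3: Δp = -0.01284, p = 0.68939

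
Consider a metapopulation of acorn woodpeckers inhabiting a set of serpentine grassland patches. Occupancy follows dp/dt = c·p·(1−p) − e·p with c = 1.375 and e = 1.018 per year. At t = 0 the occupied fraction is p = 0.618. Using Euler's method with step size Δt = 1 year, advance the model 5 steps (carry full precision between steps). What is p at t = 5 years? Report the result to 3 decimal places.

0.267

Update rule: p ← p + [c·p·(1−p) − e·p]·Δt with Δt = 1.
t = 1: p = 0.61800 + (-0.30452) = 0.31348
t = 2: p = 0.31348 + (-0.02321) = 0.29027
t = 3: p = 0.29027 + (-0.01223) = 0.27804
t = 4: p = 0.27804 + (-0.00704) = 0.27101
t = 5: p = 0.27101 + (-0.00424) = 0.26677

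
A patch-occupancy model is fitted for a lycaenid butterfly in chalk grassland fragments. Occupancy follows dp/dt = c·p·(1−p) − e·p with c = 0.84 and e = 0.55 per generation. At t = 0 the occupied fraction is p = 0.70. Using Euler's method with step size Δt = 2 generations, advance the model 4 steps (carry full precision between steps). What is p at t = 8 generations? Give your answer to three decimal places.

Update rule: p ← p + [c·p·(1−p) − e·p]·Δt with Δt = 2.
p: 0.70000 → 0.28280  (Δp = -0.41720)
p: 0.28280 → 0.31246  (Δp = +0.02966)
p: 0.31246 → 0.32967  (Δp = +0.01720)
p: 0.32967 → 0.33829  (Δp = +0.00862)

0.338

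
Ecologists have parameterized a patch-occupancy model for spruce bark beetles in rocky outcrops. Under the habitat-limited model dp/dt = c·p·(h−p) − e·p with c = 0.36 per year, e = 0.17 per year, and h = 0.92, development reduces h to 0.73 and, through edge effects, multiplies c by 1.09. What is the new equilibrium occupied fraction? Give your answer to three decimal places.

Before: p* = h − e/c = 0.92 − 0.17/0.36 = 0.92 − 0.4722 = 0.4478.
After: c = 0.3924, e = 0.17, h = 0.73; p* = 0.73 − 0.17/0.3924 = 0.2968.

0.297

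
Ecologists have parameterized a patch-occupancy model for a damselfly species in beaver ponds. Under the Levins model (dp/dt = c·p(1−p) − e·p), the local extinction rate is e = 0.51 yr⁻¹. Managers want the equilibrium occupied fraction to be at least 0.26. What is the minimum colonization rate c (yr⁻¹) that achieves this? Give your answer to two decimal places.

0.69

p* = 1 − e/c ≥ 0.26 requires e/c ≤ 0.7400, i.e. c ≥ e/0.7400.
c_min = 0.51/0.7400 = 0.6892.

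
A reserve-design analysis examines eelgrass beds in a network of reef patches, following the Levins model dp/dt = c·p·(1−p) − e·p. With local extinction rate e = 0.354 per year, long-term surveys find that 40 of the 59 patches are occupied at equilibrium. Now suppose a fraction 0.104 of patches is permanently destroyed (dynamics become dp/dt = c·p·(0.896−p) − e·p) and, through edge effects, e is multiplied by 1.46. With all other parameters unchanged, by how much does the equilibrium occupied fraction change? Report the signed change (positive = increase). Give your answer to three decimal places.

-0.252

Observed p* = 40/59 = 0.67797.
Balance c(1−p*) = e gives c = e/(1 − 0.67797) = 0.354/0.32203 = 1.09928.
New p* = 0.896 − e/c = 0.896 − 0.51684/1.09928 = 0.42584.
Δp* = 0.42584 − 0.67797 = -0.25213.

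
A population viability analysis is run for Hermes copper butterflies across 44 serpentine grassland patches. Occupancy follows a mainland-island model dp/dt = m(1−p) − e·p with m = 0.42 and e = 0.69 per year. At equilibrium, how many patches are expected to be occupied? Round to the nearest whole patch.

p* = m/(m+e) = 0.42/1.1100 = 0.3784.
Expected occupied patches = N × p* = 44 × 0.3784 = 16.65 ≈ 17.

17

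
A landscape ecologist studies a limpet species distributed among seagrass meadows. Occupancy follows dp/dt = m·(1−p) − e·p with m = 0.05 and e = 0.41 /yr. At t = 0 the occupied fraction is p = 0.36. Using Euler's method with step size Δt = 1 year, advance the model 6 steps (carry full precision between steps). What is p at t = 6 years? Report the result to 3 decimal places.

0.115

Update rule: p ← p + [m·(1−p) − e·p]·Δt with Δt = 1.
  1  |  dp/dt·Δt = -0.115600  |  p_1 = 0.244400
  2  |  dp/dt·Δt = -0.062424  |  p_2 = 0.181976
  3  |  dp/dt·Δt = -0.033709  |  p_3 = 0.148267
  4  |  dp/dt·Δt = -0.018203  |  p_4 = 0.130064
  5  |  dp/dt·Δt = -0.009830  |  p_5 = 0.120235
  6  |  dp/dt·Δt = -0.005308  |  p_6 = 0.114927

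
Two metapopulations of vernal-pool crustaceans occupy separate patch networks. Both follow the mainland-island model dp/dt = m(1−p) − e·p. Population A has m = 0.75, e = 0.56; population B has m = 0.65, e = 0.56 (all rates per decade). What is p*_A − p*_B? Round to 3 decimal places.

A: p*_A = m/(m+e) = 0.75/1.3100 = 0.5725.
B: p*_B = 0.65/1.2100 = 0.5372.
p*_A − p*_B = 0.5725 − 0.5372 = 0.0353.

0.035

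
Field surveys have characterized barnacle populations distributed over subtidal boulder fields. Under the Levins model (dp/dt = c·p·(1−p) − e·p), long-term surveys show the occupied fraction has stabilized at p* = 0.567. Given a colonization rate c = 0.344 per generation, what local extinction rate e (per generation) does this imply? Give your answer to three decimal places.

0.149

At equilibrium c(1−p*) = e.
e = 0.344 × (1 − 0.567) = 0.344 × 0.4330 = 0.1490.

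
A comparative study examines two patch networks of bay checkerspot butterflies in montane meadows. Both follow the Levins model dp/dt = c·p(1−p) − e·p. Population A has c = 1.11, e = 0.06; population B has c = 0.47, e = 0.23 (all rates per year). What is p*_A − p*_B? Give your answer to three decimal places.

A: p*_A = 1 − 0.06/1.11 = 0.9459.
B: p*_B = 1 − 0.23/0.47 = 0.5106.
p*_A − p*_B = 0.9459 − 0.5106 = 0.4353.

0.435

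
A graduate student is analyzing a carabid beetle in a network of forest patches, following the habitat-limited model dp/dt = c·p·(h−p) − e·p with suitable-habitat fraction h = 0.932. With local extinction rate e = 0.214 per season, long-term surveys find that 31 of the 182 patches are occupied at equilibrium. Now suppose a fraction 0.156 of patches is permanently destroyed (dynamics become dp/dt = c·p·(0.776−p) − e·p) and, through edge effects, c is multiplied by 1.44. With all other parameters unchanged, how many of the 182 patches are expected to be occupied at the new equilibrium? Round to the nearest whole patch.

45

Observed p* = 31/182 = 0.17033.
Balance c(h−p*) = e gives c = e/(0.932 − 0.17033) = 0.214/0.76167 = 0.28096.
New p* = 0.776 − e/c = 0.776 − 0.21400/0.40458 = 0.24706.
Expected occupied = 182 × 0.24706 = 44.96 ≈ 45.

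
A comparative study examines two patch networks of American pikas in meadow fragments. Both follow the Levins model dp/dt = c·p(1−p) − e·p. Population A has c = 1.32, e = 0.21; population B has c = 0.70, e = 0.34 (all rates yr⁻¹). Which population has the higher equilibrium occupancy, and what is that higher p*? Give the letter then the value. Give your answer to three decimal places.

A, 0.841

A: p*_A = 1 − 0.21/1.32 = 0.8409.
B: p*_B = 1 − 0.34/0.70 = 0.5143.
A is higher at 0.8409.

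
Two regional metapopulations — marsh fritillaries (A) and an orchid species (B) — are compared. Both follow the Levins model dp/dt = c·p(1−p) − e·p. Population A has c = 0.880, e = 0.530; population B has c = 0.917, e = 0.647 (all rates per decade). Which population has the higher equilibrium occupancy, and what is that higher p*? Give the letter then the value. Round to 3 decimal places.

A: p*_A = 1 − 0.530/0.880 = 0.3977.
B: p*_B = 1 − 0.647/0.917 = 0.2944.
A is higher at 0.3977.

A, 0.398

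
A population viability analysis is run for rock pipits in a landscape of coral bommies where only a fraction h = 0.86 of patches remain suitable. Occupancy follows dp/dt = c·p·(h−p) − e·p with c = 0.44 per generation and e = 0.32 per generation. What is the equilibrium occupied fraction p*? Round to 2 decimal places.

0.13

Setting dp/dt = 0 and dividing by p* gives c·(h−p*) = e.
So p* = h − e/c = 0.86 − 0.32/0.44 = 0.86 − 0.7273 = 0.1327.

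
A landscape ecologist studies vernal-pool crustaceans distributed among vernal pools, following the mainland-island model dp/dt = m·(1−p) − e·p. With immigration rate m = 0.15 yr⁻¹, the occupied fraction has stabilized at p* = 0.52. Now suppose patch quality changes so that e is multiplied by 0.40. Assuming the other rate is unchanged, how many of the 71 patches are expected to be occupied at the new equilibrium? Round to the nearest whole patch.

52

Balance m(1−p*) = e·p* gives e = m(1−p*)/p* = 0.15×0.48000/0.52000 = 0.13846.
New p* = m/(m+e) = 0.15000/(0.15000+0.05538) = 0.73035.
Expected occupied = 71 × 0.73035 = 51.85 ≈ 52.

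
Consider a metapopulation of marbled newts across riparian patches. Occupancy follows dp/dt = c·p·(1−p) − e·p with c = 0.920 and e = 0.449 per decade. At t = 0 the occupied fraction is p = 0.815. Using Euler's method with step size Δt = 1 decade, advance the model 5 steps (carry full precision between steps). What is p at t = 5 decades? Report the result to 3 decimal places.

Update rule: p ← p + [c·p·(1−p) − e·p]·Δt with Δt = 1.
t = 1: p = 0.81500 + (-0.22722) = 0.58778
t = 2: p = 0.58778 + (-0.04100) = 0.54678
t = 3: p = 0.54678 + (-0.01752) = 0.52926
t = 4: p = 0.52926 + (-0.00843) = 0.52084
t = 5: p = 0.52084 + (-0.00425) = 0.51658

0.517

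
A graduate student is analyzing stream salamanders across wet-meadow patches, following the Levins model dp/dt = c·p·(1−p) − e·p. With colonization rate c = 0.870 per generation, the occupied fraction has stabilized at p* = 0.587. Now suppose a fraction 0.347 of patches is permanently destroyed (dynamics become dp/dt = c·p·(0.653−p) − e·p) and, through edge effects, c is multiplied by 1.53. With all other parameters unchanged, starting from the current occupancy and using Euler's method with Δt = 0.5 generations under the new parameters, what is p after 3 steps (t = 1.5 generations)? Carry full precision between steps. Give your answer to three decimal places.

Balance c(1−p*) = e gives e = 0.870×(1 − 0.58700) = 0.35931.
Starting from p₀ = 0.58700; update p ← p + (dp/dt)·Δt with the new parameters.
step 1: Δp = -0.07967, p = 0.50733
step 2: Δp = -0.04196, p = 0.46537
step 3: Δp = -0.02549, p = 0.43988

0.440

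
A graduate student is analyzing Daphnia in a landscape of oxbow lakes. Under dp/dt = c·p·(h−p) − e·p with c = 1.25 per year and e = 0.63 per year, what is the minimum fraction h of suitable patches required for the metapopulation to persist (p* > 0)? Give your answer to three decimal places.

0.504

p* = h − e/c is positive only when h > e/c.
h_min = e/c = 0.63/1.25 = 0.5040.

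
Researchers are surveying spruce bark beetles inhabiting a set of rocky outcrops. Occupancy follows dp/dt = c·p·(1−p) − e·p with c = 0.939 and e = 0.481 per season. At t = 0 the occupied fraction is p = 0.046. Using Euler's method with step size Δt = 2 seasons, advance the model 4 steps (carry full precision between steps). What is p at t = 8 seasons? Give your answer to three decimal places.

Update rule: p ← p + [c·p·(1−p) − e·p]·Δt with Δt = 2.
step 1: Δp = +0.03816, p = 0.08416
step 2: Δp = +0.06379, p = 0.14795
step 3: Δp = +0.09442, p = 0.24237
step 4: Δp = +0.11169, p = 0.35406

0.354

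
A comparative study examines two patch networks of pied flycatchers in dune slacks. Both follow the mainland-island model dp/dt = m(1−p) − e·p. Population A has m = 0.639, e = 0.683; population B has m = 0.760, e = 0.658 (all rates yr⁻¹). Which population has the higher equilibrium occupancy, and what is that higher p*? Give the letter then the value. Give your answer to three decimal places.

B, 0.536

A: p*_A = m/(m+e) = 0.639/1.3220 = 0.4834.
B: p*_B = 0.760/1.4180 = 0.5360.
B is higher at 0.5360.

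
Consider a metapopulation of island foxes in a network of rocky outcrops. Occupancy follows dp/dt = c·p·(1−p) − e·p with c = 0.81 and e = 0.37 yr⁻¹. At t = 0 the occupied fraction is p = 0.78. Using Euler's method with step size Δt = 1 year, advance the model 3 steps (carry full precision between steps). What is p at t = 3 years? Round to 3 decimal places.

0.566

Update rule: p ← p + [c·p·(1−p) − e·p]·Δt with Δt = 1.
  1  |  dp/dt·Δt = -0.149604  |  p_1 = 0.630396
  2  |  dp/dt·Δt = -0.044519  |  p_2 = 0.585877
  3  |  dp/dt·Δt = -0.020248  |  p_3 = 0.565629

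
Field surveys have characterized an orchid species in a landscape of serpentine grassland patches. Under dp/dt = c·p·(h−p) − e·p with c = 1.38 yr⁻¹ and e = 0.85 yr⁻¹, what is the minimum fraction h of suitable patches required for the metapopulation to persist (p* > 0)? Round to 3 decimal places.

p* = h − e/c is positive only when h > e/c.
h_min = e/c = 0.85/1.38 = 0.6159.

0.616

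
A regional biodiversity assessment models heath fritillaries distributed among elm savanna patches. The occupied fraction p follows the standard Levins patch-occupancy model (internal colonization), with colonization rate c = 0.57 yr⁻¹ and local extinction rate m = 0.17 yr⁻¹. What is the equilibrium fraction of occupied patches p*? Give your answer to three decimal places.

At equilibrium, colonization balances extinction: c·p*·(1−p*) = m·p*.
So p* = 1 − m/c = 1 − 0.17/0.57 = 1 − 0.2982 = 0.7018.

0.702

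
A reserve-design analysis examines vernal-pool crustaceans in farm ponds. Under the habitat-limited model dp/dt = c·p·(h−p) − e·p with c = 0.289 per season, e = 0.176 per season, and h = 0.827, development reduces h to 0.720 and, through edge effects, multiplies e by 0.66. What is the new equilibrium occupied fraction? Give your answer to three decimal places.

0.318

Before: p* = h − e/c = 0.827 − 0.176/0.289 = 0.827 − 0.6090 = 0.2180.
After: c = 0.289, e = 0.11616, h = 0.720; p* = 0.720 − 0.11616/0.289 = 0.3181.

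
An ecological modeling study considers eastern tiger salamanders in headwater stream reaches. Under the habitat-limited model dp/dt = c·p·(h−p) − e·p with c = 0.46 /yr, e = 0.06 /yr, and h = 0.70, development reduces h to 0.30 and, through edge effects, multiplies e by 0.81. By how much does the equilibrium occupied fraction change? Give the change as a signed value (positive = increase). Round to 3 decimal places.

Before: p* = h − e/c = 0.70 − 0.06/0.46 = 0.70 − 0.1304 = 0.5696.
After: c = 0.46, e = 0.0486, h = 0.30; p* = 0.30 − 0.0486/0.46 = 0.1943.
Δp* = 0.1943 − 0.5696 = -0.3752.

-0.375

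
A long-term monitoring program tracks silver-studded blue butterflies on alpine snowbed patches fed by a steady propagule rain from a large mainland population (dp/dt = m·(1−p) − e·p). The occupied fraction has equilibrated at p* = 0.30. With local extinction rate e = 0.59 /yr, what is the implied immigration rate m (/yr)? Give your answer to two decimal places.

At equilibrium m(1−p*) = e·p*, so m = e·p*/(1−p*).
m = 0.59 × 0.30 / 0.7000 = 0.1770/0.7000 = 0.2529.

0.25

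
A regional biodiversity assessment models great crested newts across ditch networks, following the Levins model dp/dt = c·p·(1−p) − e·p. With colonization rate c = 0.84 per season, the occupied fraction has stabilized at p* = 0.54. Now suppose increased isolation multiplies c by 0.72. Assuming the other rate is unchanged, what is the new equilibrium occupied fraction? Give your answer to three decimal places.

0.361

Balance c(1−p*) = e gives e = 0.84×(1 − 0.54000) = 0.38640.
New p* = 1 − e/c = 1 − 0.38640/0.60480 = 0.36111.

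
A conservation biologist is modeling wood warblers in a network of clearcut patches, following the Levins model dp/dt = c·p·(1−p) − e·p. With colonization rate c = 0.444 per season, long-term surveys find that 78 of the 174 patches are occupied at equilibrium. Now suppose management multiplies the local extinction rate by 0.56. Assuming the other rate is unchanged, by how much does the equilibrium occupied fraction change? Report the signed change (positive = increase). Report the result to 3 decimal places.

Observed p* = 78/174 = 0.44828.
Balance c(1−p*) = e gives e = 0.444×(1 − 0.44828) = 0.24496.
New p* = 1 − e/c = 1 − 0.13718/0.44400 = 0.69104.
Δp* = 0.69104 − 0.44828 = +0.24276.

0.243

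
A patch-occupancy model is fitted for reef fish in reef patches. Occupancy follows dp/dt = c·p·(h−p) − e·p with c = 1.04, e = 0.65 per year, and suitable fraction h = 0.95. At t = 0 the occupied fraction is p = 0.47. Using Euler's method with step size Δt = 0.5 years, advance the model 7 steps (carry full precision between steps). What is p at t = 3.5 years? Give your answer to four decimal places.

0.3531

Update rule: p ← p + [c·p·(h−p) − e·p]·Δt with Δt = 0.5.
step 1: Δp = -0.03544, p = 0.43456
step 2: Δp = -0.02476, p = 0.40980
step 3: Δp = -0.01807, p = 0.39173
step 4: Δp = -0.01359, p = 0.37814
step 5: Δp = -0.01045, p = 0.36769
step 6: Δp = -0.00816, p = 0.35953
step 7: Δp = -0.00646, p = 0.35307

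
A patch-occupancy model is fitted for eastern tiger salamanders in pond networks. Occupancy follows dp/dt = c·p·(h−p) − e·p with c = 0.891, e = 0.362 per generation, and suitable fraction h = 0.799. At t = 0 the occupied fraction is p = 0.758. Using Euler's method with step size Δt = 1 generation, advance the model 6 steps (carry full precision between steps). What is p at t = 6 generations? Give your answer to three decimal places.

0.402

Update rule: p ← p + [c·p·(h−p) − e·p]·Δt with Δt = 1.
p: 0.75800 → 0.51129  (Δp = -0.24671)
p: 0.51129 → 0.45727  (Δp = -0.05402)
p: 0.45727 → 0.43097  (Δp = -0.02630)
p: 0.43097 → 0.41628  (Δp = -0.01469)
p: 0.41628 → 0.40754  (Δp = -0.00874)
p: 0.40754 → 0.40216  (Δp = -0.00538)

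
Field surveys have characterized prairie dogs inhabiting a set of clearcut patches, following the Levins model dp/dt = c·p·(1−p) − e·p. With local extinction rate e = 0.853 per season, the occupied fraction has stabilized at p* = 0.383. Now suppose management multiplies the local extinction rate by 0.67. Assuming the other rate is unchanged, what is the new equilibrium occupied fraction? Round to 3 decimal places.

0.587

Balance c(1−p*) = e gives c = e/(1 − 0.38300) = 0.853/0.61700 = 1.38250.
New p* = 1 − e/c = 1 − 0.57151/1.38250 = 0.58661.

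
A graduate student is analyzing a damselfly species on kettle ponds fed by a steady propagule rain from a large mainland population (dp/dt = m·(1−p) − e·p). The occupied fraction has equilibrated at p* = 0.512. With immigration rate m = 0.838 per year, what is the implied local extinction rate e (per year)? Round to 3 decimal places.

At equilibrium m(1−p*) = e·p*, so e = m(1−p*)/p*.
e = 0.838 × 0.4880 / 0.512 = 0.7987.

0.799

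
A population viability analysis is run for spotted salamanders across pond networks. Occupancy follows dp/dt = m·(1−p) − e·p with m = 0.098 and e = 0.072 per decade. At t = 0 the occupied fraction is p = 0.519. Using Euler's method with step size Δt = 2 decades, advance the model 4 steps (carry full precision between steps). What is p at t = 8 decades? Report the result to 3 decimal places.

Update rule: p ← p + [m·(1−p) − e·p]·Δt with Δt = 2.
t = 2: p = 0.51900 + (+0.01954) = 0.53854
t = 4: p = 0.53854 + (+0.01290) = 0.55144
t = 6: p = 0.55144 + (+0.00851) = 0.55995
t = 8: p = 0.55995 + (+0.00562) = 0.56557

0.566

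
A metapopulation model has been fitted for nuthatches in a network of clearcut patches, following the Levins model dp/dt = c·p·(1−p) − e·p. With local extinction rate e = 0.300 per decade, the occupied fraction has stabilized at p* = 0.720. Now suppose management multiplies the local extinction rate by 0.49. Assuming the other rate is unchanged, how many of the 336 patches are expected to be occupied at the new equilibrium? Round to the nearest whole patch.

Balance c(1−p*) = e gives c = e/(1 − 0.72000) = 0.300/0.28000 = 1.07143.
New p* = 1 − e/c = 1 − 0.14700/1.07143 = 0.86280.
Expected occupied = 336 × 0.86280 = 289.90 ≈ 290.

290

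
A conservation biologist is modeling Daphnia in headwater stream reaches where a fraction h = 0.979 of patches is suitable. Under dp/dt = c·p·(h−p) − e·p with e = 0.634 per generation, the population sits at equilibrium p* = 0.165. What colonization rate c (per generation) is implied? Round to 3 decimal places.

At equilibrium c(h−p*) = e, so c = e/(h−p*).
c = 0.634/(0.979 − 0.165) = 0.634/0.8140 = 0.7789.

0.779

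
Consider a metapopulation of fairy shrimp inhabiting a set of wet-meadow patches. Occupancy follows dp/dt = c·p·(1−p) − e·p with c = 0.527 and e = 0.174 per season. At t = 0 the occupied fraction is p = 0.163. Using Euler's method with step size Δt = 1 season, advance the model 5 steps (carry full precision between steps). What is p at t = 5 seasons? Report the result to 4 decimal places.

0.4301

Update rule: p ← p + [c·p·(1−p) − e·p]·Δt with Δt = 1.
p: 0.16300 → 0.20654  (Δp = +0.04354)
p: 0.20654 → 0.25696  (Δp = +0.05043)
p: 0.25696 → 0.31287  (Δp = +0.05591)
p: 0.31287 → 0.37173  (Δp = +0.05886)
p: 0.37173 → 0.43013  (Δp = +0.05840)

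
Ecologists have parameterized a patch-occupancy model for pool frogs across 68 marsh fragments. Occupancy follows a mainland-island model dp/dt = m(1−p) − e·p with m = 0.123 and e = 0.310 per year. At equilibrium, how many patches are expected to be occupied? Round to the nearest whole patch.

p* = m/(m+e) = 0.123/0.4330 = 0.2841.
Expected occupied patches = N × p* = 68 × 0.2841 = 19.32 ≈ 19.

19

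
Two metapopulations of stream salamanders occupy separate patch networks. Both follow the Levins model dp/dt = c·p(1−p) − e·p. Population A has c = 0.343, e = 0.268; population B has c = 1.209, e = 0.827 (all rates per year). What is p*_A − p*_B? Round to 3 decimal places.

-0.097

A: p*_A = 1 − 0.268/0.343 = 0.2187.
B: p*_B = 1 − 0.827/1.209 = 0.3160.
p*_A − p*_B = 0.2187 − 0.3160 = -0.0973.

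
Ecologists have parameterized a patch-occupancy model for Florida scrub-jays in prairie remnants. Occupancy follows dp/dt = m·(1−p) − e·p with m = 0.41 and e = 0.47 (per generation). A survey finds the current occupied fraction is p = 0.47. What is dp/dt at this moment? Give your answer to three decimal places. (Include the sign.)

-0.004

Colonization term: m·(1−p) = 0.41×0.5300 = 0.21730.
Extinction term: e·p = 0.22090.
dp/dt = 0.21730 − 0.22090 = -0.00360.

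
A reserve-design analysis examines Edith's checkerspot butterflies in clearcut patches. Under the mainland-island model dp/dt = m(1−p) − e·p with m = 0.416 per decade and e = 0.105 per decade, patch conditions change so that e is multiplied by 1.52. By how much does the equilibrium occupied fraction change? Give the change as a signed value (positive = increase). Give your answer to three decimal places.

Before: p* = 0.416/(0.416+0.105) = 0.7985.
After: m = 0.416, e = 0.1596; p* = 0.416/0.5756 = 0.7227.
Δp* = 0.7227 − 0.7985 = -0.0757.

-0.076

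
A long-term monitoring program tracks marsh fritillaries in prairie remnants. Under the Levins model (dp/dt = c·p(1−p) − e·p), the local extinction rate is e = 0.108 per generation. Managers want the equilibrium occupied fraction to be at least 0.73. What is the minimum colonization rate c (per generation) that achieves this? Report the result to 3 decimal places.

p* = 1 − e/c ≥ 0.73 requires e/c ≤ 0.2700, i.e. c ≥ e/0.2700.
c_min = 0.108/0.2700 = 0.4000.

0.400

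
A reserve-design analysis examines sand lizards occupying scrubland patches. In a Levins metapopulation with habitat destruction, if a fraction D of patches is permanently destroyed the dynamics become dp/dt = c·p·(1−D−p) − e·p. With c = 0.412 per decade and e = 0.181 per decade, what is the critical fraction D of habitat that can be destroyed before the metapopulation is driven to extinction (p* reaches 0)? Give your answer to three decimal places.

The nontrivial equilibrium is p* = (1−D) − e/c; extinction occurs when this hits zero.
So D_crit = 1 − e/c = 1 − 0.181/0.412 = 1 − 0.4393 = 0.5607.
Note this equals the original equilibrium occupancy — the Levins extinction-debt result.

0.561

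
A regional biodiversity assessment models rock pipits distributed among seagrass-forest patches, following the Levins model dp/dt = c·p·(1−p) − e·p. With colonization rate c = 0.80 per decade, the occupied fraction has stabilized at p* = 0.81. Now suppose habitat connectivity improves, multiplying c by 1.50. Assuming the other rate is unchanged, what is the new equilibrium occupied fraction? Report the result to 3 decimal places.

0.873

Balance c(1−p*) = e gives e = 0.80×(1 − 0.81000) = 0.15200.
New p* = 1 − e/c = 1 − 0.15200/1.20000 = 0.87333.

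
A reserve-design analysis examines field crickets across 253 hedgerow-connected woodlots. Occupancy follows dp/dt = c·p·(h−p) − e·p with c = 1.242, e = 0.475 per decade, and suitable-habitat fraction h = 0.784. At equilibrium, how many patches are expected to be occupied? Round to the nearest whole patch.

102

p* = h − e/c = 0.784 − 0.3824 = 0.4016.
Expected occupied patches = N × p* = 253 × 0.4016 = 101.59 ≈ 102.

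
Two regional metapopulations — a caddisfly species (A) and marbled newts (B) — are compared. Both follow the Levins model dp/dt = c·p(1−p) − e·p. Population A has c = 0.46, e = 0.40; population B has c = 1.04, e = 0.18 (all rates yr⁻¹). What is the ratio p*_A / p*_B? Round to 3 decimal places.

A: p*_A = 1 − 0.40/0.46 = 0.1304.
B: p*_B = 1 − 0.18/1.04 = 0.8269.
p*_A / p*_B = 0.1304/0.8269 = 0.1577.

0.158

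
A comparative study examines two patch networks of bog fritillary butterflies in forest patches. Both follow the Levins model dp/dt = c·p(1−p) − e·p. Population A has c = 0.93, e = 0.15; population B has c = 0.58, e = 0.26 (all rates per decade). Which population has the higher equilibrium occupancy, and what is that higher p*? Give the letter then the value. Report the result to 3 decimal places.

A, 0.839

A: p*_A = 1 − 0.15/0.93 = 0.8387.
B: p*_B = 1 − 0.26/0.58 = 0.5517.
A is higher at 0.8387.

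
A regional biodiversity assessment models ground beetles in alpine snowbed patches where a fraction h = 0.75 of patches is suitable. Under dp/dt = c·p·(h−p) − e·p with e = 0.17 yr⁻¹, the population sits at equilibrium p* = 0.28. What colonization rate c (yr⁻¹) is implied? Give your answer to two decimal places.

0.36

At equilibrium c(h−p*) = e, so c = e/(h−p*).
c = 0.17/(0.75 − 0.28) = 0.17/0.4700 = 0.3617.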